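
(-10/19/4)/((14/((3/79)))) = -0.00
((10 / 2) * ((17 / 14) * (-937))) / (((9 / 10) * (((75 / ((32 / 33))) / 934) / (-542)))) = 41372227.99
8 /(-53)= -8 /53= -0.15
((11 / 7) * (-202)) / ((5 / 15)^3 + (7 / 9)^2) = -89991 / 182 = -494.46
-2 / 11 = -0.18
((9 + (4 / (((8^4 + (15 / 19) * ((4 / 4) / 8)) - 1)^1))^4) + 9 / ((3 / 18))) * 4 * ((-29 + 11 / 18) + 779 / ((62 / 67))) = 8585364534378387783506281115632 / 41882832279661007257824375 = 204985.29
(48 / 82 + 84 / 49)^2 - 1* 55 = -4094695 / 82369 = -49.71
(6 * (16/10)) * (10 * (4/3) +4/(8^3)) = 5123/40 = 128.08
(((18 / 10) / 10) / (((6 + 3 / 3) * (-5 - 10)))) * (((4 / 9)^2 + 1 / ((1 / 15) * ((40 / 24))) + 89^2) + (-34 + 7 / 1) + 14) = -641293 / 47250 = -13.57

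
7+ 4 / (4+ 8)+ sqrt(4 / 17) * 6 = 12 * sqrt(17) / 17+ 22 / 3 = 10.24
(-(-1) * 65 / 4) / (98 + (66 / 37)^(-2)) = 70785 / 428257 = 0.17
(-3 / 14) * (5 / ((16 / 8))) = -15 / 28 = -0.54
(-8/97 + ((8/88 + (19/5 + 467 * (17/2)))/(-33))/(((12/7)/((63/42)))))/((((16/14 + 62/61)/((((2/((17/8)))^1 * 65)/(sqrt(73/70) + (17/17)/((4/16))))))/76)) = -1949099191013520/32102021281 + 6961068539334 * sqrt(5110)/32102021281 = -45214.98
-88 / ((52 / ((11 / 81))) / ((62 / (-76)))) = 3751 / 20007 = 0.19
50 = 50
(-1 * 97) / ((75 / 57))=-73.72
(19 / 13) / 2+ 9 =253 / 26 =9.73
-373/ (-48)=373/ 48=7.77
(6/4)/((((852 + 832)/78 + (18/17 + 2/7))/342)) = 125307/5602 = 22.37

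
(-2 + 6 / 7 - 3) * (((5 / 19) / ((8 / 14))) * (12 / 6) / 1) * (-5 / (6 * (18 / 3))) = 0.53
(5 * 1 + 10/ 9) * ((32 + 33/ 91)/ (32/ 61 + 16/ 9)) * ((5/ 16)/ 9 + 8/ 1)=879362275/ 1274112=690.18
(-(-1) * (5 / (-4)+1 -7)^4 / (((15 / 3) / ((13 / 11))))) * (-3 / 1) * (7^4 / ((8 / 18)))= -596061770031 / 56320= -10583483.13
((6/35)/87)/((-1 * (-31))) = 2/31465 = 0.00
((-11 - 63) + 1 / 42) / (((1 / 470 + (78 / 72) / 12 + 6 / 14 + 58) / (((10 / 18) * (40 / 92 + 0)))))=-292058000 / 956508981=-0.31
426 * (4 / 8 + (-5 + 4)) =-213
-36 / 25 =-1.44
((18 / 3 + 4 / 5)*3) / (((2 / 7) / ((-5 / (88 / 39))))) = -13923 / 88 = -158.22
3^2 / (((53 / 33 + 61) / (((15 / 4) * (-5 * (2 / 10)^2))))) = -891 / 8264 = -0.11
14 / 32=7 / 16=0.44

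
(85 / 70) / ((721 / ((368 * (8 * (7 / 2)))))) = 12512 / 721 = 17.35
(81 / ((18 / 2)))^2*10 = 810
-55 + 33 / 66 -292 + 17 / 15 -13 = -10751 / 30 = -358.37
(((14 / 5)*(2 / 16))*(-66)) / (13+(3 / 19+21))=-0.68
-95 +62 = -33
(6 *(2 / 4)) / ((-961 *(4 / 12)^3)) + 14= 13.92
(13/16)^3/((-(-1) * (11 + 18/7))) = 0.04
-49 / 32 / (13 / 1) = -49 / 416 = -0.12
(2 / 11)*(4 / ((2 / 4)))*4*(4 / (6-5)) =256 / 11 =23.27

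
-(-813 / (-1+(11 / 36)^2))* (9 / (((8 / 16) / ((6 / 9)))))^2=-151725312 / 1175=-129127.93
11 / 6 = 1.83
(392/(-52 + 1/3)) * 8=-9408/155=-60.70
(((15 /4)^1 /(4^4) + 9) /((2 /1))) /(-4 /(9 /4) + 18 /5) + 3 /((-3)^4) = 11383601 /4534272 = 2.51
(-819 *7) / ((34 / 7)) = -40131 / 34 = -1180.32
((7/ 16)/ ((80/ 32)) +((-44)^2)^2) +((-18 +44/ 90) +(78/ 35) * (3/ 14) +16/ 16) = 13223226739/ 3528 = 3748080.14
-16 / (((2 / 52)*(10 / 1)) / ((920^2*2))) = -70420480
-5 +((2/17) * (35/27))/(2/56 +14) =-899975/180387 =-4.99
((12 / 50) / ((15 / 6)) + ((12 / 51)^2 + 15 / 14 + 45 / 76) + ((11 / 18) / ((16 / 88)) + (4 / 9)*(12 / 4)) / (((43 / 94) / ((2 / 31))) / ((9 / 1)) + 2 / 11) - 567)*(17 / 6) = -64782504882251 / 40804267000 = -1587.64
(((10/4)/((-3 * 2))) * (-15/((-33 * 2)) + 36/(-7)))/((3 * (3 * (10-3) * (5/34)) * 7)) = 12869/407484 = 0.03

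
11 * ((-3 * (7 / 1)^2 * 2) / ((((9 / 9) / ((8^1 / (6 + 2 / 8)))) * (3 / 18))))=-620928 / 25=-24837.12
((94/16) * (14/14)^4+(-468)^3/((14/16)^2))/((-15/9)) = 157444957443/1960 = 80329059.92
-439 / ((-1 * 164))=439 / 164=2.68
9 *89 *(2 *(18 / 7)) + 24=29004 / 7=4143.43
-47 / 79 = -0.59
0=0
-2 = -2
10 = 10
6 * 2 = 12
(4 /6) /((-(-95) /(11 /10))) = 11 /1425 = 0.01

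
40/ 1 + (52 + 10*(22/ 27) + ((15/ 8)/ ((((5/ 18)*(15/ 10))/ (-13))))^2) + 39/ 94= 17881799/ 5076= 3522.81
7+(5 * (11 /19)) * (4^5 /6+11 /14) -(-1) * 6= 21391 /42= 509.31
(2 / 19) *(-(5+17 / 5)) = -84 / 95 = -0.88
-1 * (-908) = 908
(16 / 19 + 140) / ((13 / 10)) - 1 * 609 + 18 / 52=-247155 / 494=-500.31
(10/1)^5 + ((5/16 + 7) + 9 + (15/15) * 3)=100019.31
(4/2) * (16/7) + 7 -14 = -2.43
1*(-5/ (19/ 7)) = -35/ 19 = -1.84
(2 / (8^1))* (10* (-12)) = -30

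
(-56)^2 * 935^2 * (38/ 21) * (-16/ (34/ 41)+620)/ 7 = 425723302400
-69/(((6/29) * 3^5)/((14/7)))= -667/243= -2.74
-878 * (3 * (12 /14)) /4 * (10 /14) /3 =-6585 /49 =-134.39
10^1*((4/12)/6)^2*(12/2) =0.19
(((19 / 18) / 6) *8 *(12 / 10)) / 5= 76 / 225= 0.34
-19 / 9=-2.11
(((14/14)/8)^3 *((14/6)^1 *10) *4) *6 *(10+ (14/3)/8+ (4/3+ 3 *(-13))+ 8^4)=1708945/384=4450.38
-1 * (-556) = 556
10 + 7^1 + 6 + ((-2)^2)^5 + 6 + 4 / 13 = 13693 / 13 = 1053.31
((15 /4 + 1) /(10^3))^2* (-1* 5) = -361 /3200000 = -0.00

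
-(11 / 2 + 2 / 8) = -23 / 4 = -5.75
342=342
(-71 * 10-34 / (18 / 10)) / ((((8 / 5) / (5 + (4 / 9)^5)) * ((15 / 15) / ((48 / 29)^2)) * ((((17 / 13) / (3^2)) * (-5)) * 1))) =808506250240 / 93802617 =8619.23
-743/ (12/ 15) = -3715/ 4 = -928.75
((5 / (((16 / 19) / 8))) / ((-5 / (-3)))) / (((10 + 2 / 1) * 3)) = 19 / 24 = 0.79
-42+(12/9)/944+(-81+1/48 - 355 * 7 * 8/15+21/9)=-1365003/944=-1445.98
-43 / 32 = -1.34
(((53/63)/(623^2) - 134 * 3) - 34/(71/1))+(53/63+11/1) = -678186336775/1736101017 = -390.64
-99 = -99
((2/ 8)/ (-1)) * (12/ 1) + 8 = 5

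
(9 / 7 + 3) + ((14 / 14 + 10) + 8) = 163 / 7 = 23.29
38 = 38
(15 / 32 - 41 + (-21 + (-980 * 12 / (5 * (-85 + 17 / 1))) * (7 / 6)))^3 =-1529221973761 / 160989184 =-9498.91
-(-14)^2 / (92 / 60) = -127.83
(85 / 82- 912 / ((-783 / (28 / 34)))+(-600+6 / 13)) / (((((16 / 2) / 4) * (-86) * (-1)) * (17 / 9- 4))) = 2826282415 / 1717458184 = 1.65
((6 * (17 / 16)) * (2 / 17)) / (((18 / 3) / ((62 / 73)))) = 31 / 292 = 0.11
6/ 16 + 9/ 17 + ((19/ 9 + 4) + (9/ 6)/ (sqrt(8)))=3 * sqrt(2)/ 8 + 8587/ 1224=7.55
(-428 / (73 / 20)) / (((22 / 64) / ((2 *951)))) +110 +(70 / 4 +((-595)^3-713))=-339338601243 / 1606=-211294272.26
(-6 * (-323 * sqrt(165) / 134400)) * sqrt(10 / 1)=0.59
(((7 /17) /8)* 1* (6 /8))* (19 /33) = 133 /5984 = 0.02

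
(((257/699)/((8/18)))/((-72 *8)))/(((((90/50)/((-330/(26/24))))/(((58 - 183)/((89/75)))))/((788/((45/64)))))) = -69614875000/2426229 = -28692.62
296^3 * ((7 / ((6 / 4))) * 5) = 605134506.67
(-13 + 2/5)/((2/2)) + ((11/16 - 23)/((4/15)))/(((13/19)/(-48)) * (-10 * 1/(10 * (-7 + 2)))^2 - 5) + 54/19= 302172921/43324940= 6.97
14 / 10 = 7 / 5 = 1.40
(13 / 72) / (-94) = -13 / 6768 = -0.00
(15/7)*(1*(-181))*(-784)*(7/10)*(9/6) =319284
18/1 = 18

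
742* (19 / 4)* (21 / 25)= 2960.58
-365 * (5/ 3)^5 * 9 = -1140625/ 27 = -42245.37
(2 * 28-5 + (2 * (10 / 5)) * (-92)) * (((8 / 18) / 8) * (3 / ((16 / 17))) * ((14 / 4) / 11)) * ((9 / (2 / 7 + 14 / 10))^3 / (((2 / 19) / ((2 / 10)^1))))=-1493482805325 / 289173632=-5164.66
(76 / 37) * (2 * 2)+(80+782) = 32198 / 37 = 870.22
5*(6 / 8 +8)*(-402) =-35175 / 2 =-17587.50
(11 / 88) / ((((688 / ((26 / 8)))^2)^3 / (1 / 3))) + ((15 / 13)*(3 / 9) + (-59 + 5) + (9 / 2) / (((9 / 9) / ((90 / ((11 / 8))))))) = 359193826037656540011569495 / 1490863411702460892315648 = 240.93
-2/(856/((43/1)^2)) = -4.32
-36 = -36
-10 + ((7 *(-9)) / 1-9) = -82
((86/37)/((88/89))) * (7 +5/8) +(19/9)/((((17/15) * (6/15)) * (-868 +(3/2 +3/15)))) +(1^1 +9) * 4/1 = 333275887891/5754172512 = 57.92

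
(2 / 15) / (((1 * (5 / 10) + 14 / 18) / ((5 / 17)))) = 12 / 391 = 0.03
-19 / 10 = -1.90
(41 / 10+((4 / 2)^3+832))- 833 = 111 / 10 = 11.10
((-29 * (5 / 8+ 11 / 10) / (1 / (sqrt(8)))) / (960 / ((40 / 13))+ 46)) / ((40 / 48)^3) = -54027 * sqrt(2) / 111875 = -0.68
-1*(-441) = 441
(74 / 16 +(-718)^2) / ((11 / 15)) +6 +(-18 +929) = 61944131 / 88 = 703910.58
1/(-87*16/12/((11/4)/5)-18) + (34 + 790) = 2074821/2518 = 824.00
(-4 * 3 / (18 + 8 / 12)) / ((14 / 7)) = -9 / 28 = -0.32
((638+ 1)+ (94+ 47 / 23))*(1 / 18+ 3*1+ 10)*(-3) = -1986455 / 69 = -28789.20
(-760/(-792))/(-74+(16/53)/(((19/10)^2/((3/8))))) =-1817635/140108958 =-0.01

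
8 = 8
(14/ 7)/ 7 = 2/ 7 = 0.29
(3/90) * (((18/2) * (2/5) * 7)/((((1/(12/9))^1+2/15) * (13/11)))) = 2772/3445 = 0.80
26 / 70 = 13 / 35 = 0.37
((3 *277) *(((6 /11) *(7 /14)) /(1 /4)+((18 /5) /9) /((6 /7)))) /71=71189 /3905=18.23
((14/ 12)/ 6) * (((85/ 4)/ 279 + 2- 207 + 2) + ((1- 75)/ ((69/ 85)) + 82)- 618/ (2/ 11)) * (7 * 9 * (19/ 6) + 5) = -265369422955/ 1848096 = -143590.71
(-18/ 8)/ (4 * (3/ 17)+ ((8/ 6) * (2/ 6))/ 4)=-1377/ 500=-2.75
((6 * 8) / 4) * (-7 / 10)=-42 / 5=-8.40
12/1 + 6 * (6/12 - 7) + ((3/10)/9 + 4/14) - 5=-6653/210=-31.68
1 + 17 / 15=32 / 15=2.13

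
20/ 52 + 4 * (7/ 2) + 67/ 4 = 1619/ 52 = 31.13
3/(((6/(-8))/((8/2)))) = -16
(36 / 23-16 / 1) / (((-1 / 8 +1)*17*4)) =-664 / 2737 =-0.24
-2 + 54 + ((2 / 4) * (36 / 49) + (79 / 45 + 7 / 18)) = 240397 / 4410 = 54.51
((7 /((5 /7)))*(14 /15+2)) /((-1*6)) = -1078 /225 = -4.79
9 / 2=4.50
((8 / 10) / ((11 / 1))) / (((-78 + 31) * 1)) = -4 / 2585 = -0.00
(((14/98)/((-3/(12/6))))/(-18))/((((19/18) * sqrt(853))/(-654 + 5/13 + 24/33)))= -0.11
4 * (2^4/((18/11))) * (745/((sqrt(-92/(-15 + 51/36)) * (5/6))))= 26224 * sqrt(11247)/207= 13435.29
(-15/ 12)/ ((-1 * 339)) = 5/ 1356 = 0.00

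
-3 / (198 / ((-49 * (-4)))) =-98 / 33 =-2.97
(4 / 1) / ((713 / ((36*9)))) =1296 / 713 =1.82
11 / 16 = 0.69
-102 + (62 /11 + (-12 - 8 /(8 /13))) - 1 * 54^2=-33411 /11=-3037.36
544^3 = 160989184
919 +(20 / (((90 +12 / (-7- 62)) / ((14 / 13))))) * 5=920.20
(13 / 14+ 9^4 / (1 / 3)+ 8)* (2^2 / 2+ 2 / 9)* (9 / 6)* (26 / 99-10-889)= -122646254125 / 2079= -58992907.23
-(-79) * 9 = 711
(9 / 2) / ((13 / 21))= 7.27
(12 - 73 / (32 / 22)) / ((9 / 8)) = -611 / 18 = -33.94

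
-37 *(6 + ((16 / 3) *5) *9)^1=-9102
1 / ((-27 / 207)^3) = -12167 / 27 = -450.63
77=77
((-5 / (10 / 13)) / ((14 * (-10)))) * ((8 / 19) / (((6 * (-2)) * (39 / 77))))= -11 / 3420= -0.00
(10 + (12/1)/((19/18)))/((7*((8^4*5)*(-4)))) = -29/778240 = -0.00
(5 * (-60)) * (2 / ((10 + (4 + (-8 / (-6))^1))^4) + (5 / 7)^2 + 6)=-53561865075 / 27424418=-1953.07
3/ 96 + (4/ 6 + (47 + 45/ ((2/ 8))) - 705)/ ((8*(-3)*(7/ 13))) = 74527/ 2016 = 36.97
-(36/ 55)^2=-0.43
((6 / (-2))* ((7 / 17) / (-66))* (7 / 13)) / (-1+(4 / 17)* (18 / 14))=-343 / 23738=-0.01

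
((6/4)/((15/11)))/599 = 11/5990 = 0.00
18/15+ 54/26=213/65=3.28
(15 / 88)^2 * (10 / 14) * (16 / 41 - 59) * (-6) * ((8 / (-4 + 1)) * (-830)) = 1121900625 / 69454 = 16153.15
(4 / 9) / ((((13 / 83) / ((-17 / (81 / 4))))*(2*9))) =-11288 / 85293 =-0.13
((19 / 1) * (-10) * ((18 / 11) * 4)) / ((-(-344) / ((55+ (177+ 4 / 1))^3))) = -47519403.30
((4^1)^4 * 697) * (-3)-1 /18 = -535296.06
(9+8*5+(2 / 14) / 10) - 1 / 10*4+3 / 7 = 3433 / 70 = 49.04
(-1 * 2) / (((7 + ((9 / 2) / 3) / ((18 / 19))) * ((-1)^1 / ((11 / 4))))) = 0.64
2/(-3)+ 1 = 1/3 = 0.33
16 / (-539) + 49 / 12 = 26219 / 6468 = 4.05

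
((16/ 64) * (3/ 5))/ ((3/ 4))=1/ 5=0.20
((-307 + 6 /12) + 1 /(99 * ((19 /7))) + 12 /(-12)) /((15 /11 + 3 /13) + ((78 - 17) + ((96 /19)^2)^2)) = -103148474767 /239618863422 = -0.43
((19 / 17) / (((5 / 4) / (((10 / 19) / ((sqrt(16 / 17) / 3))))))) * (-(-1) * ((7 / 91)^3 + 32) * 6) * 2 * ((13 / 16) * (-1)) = -632745 * sqrt(17) / 5746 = -454.03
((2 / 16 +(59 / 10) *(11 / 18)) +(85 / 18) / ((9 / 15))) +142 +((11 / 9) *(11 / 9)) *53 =754187 / 3240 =232.77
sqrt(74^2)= 74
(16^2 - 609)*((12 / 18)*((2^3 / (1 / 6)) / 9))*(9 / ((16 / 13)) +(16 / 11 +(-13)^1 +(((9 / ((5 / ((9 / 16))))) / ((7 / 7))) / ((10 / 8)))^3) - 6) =37670977097 / 3093750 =12176.48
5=5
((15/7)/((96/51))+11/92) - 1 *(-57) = 300145/5152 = 58.26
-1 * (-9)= 9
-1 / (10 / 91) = -91 / 10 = -9.10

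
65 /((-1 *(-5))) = 13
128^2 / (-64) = -256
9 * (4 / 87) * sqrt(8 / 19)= 24 * sqrt(38) / 551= 0.27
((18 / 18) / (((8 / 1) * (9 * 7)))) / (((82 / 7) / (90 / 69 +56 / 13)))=839 / 882648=0.00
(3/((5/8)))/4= 6/5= 1.20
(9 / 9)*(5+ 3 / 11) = 58 / 11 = 5.27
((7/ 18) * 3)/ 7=1/ 6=0.17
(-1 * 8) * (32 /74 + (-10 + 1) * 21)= 55816 /37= 1508.54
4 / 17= 0.24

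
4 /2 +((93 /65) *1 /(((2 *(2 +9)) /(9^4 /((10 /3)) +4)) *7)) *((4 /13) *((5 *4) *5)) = 669362 /1183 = 565.82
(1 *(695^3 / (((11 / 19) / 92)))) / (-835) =-117361550300 / 1837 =-63887615.84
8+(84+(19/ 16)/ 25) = 36819/ 400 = 92.05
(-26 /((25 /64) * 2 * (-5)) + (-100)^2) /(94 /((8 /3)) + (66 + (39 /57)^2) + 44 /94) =28297155392 /288965625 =97.93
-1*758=-758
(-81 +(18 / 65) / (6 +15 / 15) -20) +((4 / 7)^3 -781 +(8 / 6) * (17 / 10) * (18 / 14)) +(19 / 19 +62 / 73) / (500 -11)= -233150073151 / 265288205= -878.86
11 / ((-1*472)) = -11 / 472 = -0.02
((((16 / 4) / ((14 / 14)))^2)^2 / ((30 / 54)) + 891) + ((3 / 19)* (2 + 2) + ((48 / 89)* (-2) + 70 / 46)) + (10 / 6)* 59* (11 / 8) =6945121453 / 4667160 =1488.08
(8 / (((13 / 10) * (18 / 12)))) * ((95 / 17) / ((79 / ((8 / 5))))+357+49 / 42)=230961520 / 157131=1469.87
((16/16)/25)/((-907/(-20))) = 4/4535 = 0.00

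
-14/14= -1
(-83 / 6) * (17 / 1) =-1411 / 6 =-235.17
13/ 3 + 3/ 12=55/ 12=4.58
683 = 683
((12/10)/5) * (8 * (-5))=-48/5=-9.60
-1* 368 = -368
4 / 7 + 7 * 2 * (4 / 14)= 32 / 7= 4.57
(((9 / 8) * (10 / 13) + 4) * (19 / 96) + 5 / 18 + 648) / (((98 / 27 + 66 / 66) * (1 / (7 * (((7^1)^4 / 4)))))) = 490244845209 / 832000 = 589236.59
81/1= 81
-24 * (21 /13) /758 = -0.05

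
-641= -641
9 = 9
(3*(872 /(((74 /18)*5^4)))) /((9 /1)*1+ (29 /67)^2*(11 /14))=1479646224 /13293753125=0.11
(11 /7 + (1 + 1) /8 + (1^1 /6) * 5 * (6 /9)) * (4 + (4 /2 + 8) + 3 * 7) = 2995 /36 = 83.19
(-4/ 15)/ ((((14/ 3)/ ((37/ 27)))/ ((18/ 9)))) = -148/ 945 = -0.16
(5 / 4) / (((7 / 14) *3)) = 5 / 6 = 0.83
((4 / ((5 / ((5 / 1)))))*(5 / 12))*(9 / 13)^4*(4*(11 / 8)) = 120285 / 57122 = 2.11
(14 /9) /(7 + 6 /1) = 14 /117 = 0.12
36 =36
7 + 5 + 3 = 15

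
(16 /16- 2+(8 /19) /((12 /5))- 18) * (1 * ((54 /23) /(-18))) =1073 /437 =2.46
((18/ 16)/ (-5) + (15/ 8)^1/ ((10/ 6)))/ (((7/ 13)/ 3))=5.01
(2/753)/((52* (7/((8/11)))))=0.00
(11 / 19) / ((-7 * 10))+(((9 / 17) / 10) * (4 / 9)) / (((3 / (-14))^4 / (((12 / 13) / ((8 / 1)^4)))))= -730859 / 126977760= -0.01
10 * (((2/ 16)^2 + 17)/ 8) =5445/ 256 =21.27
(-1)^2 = 1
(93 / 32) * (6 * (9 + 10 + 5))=837 / 2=418.50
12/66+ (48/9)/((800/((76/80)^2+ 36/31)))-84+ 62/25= -1663897699/20460000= -81.32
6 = 6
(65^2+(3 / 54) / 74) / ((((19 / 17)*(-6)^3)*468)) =-95670917 / 2558335104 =-0.04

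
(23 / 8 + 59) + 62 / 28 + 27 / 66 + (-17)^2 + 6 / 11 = 218091 / 616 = 354.04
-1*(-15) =15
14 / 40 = 7 / 20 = 0.35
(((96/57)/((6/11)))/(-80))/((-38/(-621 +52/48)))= -81829/129960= -0.63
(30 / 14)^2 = 225 / 49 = 4.59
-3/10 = -0.30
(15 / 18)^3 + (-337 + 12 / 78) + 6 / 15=-335.87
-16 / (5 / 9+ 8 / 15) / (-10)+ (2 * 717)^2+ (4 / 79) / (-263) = 2093522017736 / 1018073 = 2056357.47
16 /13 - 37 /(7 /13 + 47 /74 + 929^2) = 13283482414 /10793205423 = 1.23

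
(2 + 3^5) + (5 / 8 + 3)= 1989 / 8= 248.62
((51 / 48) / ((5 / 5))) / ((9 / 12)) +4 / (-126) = 349 / 252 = 1.38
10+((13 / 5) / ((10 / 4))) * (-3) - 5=47 / 25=1.88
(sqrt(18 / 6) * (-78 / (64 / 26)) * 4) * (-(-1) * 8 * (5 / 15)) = -585.43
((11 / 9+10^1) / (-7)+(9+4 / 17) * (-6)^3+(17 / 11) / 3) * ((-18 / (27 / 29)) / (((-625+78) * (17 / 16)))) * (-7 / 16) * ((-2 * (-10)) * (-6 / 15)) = -10910418976 / 46950651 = -232.38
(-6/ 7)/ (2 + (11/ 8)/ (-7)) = -48/ 101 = -0.48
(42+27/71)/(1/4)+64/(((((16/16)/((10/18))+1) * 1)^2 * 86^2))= 1090480736/6432671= 169.52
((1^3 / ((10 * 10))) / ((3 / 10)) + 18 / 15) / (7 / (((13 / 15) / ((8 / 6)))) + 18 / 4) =0.08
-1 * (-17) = 17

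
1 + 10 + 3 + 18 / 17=15.06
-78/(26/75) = -225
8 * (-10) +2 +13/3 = -221/3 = -73.67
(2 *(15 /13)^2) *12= 5400 /169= 31.95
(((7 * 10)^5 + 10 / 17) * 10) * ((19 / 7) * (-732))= -3973779853390800 / 119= -33393108011687.39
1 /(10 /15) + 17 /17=5 /2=2.50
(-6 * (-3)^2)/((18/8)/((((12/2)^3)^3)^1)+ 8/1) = -241864704/35831809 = -6.75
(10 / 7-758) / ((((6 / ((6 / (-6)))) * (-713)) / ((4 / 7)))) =-10592 / 104811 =-0.10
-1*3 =-3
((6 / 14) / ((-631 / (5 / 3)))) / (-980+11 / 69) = 345 / 298628953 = 0.00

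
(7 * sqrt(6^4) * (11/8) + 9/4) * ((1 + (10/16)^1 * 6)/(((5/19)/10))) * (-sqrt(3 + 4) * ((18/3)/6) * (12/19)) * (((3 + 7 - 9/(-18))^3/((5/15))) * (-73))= 161269062885 * sqrt(7)/16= 26667364660.13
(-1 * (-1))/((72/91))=91/72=1.26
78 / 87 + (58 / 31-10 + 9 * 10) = 74408 / 899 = 82.77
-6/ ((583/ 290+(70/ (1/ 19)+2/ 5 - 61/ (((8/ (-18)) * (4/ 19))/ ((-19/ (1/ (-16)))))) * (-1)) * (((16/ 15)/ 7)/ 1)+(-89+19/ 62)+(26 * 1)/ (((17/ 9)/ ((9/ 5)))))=32094300/ 162967189837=0.00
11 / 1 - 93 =-82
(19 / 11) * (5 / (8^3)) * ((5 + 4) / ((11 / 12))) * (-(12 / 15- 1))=513 / 15488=0.03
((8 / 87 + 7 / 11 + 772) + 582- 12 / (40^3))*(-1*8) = -20743597129 / 1914000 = -10837.83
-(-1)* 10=10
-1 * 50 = -50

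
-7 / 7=-1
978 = 978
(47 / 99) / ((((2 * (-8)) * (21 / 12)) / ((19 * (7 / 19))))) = -47 / 396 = -0.12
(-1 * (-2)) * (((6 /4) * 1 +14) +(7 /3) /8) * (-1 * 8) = -758 /3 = -252.67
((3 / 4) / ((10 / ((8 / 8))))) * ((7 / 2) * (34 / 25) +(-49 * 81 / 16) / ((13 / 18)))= -2641947 / 104000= -25.40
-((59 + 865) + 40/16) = -1853/2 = -926.50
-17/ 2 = -8.50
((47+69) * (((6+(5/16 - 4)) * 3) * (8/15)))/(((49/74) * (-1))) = -158804/245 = -648.18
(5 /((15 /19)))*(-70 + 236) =1051.33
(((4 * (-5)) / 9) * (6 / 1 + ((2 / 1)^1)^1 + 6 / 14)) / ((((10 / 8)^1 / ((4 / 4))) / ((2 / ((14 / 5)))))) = -4720 / 441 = -10.70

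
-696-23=-719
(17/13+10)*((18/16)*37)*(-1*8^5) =-200503296/13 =-15423330.46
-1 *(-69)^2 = -4761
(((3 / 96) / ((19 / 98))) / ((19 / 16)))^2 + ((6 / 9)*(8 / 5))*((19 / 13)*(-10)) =-79141529 / 5082519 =-15.57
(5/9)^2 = 25/81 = 0.31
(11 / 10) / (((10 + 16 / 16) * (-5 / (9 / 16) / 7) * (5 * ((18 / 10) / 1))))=-0.01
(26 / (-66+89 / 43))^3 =-1397415032 / 20774195749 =-0.07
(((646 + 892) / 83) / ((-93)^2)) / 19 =1538 / 13639473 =0.00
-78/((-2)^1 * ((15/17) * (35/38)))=8398/175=47.99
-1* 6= -6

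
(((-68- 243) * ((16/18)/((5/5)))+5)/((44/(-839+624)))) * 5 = 6631.88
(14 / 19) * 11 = 154 / 19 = 8.11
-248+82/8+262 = 97/4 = 24.25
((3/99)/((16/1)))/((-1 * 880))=-1/464640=-0.00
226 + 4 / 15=3394 / 15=226.27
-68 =-68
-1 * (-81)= 81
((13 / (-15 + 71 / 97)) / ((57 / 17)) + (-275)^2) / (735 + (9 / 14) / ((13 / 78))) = 41761184941 / 408008736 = 102.35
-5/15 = -1/3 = -0.33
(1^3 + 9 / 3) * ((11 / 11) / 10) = 2 / 5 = 0.40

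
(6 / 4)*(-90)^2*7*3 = 255150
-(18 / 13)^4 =-104976 / 28561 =-3.68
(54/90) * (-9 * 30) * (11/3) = -594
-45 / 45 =-1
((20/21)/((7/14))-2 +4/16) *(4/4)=0.15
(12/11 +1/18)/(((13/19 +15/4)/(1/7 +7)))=431300/233541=1.85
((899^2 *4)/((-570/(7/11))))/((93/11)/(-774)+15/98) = -23840313098/938885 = -25392.15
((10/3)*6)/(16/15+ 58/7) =1050/491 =2.14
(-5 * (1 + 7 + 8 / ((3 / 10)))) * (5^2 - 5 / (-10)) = -4420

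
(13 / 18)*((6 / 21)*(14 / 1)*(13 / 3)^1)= 12.52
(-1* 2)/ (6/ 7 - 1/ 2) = -28/ 5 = -5.60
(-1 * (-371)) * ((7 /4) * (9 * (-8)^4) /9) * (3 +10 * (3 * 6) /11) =566436864 /11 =51494260.36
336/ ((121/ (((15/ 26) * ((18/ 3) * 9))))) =136080/ 1573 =86.51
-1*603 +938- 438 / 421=140597 / 421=333.96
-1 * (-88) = 88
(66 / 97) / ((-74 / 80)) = -2640 / 3589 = -0.74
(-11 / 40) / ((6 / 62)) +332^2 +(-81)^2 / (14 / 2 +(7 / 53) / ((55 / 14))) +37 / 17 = 4649230070909 / 41826120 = 111156.14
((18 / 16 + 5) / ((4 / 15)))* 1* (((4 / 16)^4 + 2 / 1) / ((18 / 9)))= 377055 / 16384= 23.01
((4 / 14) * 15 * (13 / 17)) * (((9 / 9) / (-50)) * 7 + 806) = 1571427 / 595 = 2641.05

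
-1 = -1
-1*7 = -7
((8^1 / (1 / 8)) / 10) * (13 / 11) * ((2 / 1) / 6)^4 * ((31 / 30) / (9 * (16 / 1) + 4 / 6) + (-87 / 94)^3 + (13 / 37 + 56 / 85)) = 42692242996 / 2036526040395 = 0.02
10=10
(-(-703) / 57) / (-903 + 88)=-37 / 2445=-0.02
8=8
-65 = -65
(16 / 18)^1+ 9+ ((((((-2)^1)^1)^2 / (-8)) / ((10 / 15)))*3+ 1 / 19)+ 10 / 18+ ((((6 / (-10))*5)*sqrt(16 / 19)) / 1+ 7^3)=240253 / 684 - 12*sqrt(19) / 19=348.49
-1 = -1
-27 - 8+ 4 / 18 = -313 / 9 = -34.78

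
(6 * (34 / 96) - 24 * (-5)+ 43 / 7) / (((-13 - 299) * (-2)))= 7183 / 34944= 0.21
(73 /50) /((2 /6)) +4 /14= 1633 /350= 4.67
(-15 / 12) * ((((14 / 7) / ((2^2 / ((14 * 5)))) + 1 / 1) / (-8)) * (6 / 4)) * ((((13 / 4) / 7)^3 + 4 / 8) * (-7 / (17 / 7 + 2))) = -1778355 / 222208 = -8.00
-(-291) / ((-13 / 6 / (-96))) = 12893.54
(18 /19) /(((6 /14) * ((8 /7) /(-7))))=-1029 /76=-13.54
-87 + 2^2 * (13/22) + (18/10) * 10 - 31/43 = -31860/473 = -67.36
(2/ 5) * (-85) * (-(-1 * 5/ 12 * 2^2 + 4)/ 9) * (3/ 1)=238/ 9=26.44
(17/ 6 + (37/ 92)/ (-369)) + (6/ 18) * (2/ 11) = 1080271/ 373428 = 2.89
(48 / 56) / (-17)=-6 / 119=-0.05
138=138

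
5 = 5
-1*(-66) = 66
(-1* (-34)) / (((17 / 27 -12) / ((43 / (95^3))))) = -39474 / 263214125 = -0.00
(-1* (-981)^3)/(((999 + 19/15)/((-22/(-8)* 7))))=99127994805/5456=18168620.75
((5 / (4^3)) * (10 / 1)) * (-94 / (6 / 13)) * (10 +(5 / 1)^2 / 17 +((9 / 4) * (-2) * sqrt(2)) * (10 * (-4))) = -229125 * sqrt(2) / 8 - 992875 / 544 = -42329.10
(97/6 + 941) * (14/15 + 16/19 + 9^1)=17636753/1710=10313.89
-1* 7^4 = -2401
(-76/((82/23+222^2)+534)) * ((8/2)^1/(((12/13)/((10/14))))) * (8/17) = -0.00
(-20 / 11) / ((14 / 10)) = -100 / 77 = -1.30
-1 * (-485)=485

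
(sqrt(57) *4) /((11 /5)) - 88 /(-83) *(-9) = 4.18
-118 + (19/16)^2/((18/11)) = -539773/4608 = -117.14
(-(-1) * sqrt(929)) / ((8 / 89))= 89 * sqrt(929) / 8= 339.08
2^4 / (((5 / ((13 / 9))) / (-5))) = -208 / 9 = -23.11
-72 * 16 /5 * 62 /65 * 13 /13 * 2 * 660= -18855936 /65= -290091.32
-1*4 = -4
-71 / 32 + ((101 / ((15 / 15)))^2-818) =9380.78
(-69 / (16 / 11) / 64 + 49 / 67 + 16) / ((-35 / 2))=-1097051 / 1200640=-0.91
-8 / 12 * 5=-3.33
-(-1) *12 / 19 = 12 / 19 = 0.63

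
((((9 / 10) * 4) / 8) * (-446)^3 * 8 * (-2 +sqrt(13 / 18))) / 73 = 5032036.30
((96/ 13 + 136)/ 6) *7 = 6524/ 39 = 167.28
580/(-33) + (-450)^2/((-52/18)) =-30078790/429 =-70113.73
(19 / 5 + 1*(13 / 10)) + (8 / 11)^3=73001 / 13310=5.48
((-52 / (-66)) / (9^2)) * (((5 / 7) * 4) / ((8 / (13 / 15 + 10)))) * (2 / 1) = 4238 / 56133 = 0.08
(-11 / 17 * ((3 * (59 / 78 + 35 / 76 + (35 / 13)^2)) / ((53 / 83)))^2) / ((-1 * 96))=8062928678921699 / 756262363104768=10.66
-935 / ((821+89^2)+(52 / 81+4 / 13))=-984555 / 9206326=-0.11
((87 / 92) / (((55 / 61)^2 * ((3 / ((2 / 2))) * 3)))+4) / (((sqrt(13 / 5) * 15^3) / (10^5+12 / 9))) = 19889740193 * sqrt(65) / 2113340625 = 75.88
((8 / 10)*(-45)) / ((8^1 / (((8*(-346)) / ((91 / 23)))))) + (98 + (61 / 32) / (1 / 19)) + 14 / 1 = 9599229 / 2912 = 3296.44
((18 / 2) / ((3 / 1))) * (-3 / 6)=-3 / 2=-1.50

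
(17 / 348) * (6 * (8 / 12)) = 17 / 87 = 0.20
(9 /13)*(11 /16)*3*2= 297 /104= 2.86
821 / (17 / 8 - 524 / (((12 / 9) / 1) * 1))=-6568 / 3127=-2.10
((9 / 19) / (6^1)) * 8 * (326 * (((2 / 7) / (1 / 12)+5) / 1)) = 230808 / 133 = 1735.40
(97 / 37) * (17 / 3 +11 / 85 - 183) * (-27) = 39448251 / 3145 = 12543.16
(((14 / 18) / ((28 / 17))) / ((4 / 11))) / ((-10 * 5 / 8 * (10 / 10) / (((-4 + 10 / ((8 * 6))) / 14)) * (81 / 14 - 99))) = -17017 / 28188000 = -0.00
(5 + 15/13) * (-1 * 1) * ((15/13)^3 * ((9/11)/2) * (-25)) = 30375000/314171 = 96.68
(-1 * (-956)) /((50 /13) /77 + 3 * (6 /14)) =136708 /191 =715.75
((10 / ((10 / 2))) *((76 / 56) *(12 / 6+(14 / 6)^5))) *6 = 657134 / 567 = 1158.97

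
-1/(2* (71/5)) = -5/142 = -0.04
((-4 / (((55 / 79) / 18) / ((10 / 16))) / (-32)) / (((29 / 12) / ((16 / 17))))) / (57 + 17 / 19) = 0.01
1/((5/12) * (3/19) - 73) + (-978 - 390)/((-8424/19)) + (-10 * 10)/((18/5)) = -1780291/72059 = -24.71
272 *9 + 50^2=4948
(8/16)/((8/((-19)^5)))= -2476099/16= -154756.19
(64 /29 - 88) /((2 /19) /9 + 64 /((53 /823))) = -11274372 /130601761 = -0.09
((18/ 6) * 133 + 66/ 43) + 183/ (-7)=112692/ 301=374.39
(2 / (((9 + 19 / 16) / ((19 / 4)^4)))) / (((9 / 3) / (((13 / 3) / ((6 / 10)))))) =8470865 / 35208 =240.59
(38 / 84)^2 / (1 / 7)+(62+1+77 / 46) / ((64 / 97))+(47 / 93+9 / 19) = 100.43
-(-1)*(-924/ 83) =-924/ 83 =-11.13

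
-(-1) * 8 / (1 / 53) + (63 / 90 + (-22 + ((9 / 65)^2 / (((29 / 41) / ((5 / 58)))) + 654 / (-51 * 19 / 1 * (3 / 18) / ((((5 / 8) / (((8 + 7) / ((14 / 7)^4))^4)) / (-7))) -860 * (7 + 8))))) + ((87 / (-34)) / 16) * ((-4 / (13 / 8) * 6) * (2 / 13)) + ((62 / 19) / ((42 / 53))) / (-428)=10446064318352198363393 / 25920803833654793700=403.00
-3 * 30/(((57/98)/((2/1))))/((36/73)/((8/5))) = -57232/57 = -1004.07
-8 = -8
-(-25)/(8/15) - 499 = -3617/8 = -452.12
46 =46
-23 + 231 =208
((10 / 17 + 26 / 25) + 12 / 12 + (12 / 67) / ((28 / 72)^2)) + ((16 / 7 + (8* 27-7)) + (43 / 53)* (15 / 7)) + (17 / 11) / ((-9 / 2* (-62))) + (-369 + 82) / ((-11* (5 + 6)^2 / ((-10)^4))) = 65168371870850342 / 27461100726675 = 2373.12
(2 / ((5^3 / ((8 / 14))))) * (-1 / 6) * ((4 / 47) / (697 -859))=8 / 9993375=0.00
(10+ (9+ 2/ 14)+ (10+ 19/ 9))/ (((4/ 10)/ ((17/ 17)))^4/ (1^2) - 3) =-111875/ 10647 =-10.51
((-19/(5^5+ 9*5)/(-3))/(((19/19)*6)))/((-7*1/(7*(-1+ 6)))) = -19/11412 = -0.00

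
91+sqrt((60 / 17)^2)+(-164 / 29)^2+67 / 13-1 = 24285385 / 185861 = 130.66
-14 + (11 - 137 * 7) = -962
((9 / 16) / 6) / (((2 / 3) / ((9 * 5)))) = 405 / 64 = 6.33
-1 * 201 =-201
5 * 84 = 420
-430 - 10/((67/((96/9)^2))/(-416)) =4000550/603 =6634.41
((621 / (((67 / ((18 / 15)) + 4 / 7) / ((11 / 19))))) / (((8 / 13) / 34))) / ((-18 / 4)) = -153153 / 1957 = -78.26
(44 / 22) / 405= 2 / 405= 0.00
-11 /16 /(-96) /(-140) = -11 /215040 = -0.00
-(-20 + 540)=-520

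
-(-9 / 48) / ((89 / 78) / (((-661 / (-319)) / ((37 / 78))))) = 0.72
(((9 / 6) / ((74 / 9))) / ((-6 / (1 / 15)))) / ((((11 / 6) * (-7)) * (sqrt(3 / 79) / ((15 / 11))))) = 9 * sqrt(237) / 125356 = 0.00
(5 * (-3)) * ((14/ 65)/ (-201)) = 14/ 871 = 0.02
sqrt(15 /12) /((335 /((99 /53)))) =99* sqrt(5) /35510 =0.01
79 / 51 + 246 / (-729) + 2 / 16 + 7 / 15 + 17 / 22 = 4682177 / 1817640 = 2.58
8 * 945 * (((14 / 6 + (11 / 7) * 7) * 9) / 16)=56700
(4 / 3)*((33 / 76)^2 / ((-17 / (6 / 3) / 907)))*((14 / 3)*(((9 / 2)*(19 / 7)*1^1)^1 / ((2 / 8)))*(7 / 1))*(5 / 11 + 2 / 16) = -1885653 / 76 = -24811.22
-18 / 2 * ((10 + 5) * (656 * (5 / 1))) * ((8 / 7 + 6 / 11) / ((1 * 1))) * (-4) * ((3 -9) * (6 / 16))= -518076000 / 77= -6728259.74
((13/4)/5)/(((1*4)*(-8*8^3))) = -13/327680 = -0.00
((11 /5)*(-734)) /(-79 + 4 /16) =32296 /1575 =20.51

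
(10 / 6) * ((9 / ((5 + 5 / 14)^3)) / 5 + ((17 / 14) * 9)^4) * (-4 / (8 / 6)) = -128433218147879 / 1800750000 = -71322.07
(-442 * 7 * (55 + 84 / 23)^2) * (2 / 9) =-11260928588 / 4761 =-2365244.40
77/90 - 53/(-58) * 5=7079/1305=5.42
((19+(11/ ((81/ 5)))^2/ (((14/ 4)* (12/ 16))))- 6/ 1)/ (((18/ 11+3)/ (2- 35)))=-219657713/ 2342277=-93.78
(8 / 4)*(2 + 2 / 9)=40 / 9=4.44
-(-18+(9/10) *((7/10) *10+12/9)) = 21/2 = 10.50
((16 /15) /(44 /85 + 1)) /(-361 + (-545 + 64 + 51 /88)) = -23936 /28655415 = -0.00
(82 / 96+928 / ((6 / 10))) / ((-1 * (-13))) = 74281 / 624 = 119.04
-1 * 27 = -27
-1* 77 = -77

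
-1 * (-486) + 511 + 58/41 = 40935/41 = 998.41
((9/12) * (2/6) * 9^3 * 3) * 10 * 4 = 21870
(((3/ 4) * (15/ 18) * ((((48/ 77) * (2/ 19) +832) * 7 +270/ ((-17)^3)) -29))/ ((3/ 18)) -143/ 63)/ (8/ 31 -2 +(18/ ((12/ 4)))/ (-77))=-174311056559191/ 14597977248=-11940.77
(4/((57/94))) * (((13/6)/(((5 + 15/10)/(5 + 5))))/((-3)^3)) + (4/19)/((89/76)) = -260768/410913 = -0.63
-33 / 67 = -0.49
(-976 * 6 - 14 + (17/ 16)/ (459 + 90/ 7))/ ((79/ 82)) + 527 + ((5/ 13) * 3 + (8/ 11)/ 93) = -51495447628369/ 9253869768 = -5564.75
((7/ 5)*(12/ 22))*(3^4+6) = 3654/ 55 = 66.44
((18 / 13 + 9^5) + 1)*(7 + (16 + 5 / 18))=160826446 / 117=1374585.01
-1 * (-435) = 435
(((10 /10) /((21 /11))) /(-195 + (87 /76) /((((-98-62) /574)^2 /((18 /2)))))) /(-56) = 668800 /4461901731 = 0.00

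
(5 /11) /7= 5 /77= 0.06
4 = 4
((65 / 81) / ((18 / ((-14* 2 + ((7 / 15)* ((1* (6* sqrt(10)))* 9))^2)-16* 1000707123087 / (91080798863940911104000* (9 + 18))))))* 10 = 467877509724120781473744647 / 165994755929532310487040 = 2818.63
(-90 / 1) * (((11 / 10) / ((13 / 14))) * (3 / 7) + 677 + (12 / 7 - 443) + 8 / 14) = -21311.41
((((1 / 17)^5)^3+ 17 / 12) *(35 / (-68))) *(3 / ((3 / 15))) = -8515708578241701986275 / 778579070010669895696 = -10.94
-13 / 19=-0.68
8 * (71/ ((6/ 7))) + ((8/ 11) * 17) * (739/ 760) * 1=2115149/ 3135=674.69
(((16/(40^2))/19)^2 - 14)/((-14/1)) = 50539999/50540000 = 1.00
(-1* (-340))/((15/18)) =408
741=741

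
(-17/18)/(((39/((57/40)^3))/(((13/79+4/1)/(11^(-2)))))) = -4641848827/131456000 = -35.31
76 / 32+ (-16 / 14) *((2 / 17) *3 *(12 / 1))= -2.47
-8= -8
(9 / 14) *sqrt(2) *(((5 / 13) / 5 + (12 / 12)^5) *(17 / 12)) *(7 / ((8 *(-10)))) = -357 *sqrt(2) / 4160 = -0.12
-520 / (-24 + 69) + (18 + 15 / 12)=277 / 36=7.69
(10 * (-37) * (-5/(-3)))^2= 3422500/9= 380277.78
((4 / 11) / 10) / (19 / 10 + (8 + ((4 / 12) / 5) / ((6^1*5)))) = 45 / 12254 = 0.00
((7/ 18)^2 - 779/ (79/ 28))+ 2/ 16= -14120035/ 51192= -275.83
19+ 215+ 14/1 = 248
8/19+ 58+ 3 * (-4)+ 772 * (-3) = -43122/19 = -2269.58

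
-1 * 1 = -1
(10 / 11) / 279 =10 / 3069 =0.00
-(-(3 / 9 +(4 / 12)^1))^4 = -16 / 81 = -0.20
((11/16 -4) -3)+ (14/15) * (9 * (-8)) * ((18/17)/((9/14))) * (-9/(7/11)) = 2120311/1360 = 1559.05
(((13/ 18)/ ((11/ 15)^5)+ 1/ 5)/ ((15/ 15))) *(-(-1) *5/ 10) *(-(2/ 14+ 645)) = -6555512533/ 5636785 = -1162.99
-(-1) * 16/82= 0.20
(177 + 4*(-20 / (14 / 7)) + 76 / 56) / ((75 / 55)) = 21307 / 210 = 101.46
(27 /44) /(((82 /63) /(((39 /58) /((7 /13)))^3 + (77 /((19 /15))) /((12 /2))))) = 3732215275071 /655390573376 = 5.69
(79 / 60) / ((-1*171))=-79 / 10260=-0.01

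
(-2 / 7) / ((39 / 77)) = -22 / 39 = -0.56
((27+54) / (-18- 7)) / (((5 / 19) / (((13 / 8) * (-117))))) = 2340819 / 1000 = 2340.82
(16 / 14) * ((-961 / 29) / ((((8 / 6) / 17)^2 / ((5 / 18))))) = -1388645 / 812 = -1710.15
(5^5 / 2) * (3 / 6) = 3125 / 4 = 781.25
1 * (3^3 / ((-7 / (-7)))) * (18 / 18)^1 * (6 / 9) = 18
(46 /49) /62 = 23 /1519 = 0.02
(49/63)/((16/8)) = 7/18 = 0.39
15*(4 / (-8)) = -7.50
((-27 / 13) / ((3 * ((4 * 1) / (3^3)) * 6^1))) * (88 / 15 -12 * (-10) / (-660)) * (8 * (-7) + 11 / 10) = 6951987 / 28600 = 243.08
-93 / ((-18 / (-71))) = -2201 / 6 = -366.83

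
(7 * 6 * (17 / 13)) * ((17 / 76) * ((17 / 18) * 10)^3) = 1242374875 / 120042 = 10349.50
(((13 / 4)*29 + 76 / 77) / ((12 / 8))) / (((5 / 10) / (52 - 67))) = -146665 / 77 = -1904.74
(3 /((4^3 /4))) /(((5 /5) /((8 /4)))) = 3 /8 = 0.38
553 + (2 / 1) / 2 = 554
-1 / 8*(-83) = 83 / 8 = 10.38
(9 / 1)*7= 63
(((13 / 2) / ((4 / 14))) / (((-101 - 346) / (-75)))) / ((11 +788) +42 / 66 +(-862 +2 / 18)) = -225225 / 3673148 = -0.06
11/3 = 3.67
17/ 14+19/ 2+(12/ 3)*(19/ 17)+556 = 67971/ 119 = 571.18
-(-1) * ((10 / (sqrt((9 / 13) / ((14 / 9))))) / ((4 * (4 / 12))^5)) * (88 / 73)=1485 * sqrt(182) / 4672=4.29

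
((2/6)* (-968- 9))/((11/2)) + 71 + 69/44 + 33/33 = 1895/132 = 14.36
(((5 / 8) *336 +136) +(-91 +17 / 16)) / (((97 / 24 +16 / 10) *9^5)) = 20485 / 26650782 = 0.00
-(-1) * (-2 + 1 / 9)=-17 / 9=-1.89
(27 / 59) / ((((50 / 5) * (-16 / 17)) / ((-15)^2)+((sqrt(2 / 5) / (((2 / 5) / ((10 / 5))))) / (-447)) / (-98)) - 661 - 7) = -1125343182074910120 / 1642770474425498659897 - 38454549525 * sqrt(10) / 1642770474425498659897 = -0.00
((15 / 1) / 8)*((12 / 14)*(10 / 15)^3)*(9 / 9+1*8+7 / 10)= 97 / 21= 4.62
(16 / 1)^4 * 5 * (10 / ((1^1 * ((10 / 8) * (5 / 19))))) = 9961472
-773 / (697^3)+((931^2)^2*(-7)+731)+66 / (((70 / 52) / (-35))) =-1780717793435137497109 / 338608873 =-5258922418832.00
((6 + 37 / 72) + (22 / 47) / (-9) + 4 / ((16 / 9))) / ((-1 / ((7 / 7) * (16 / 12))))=-9827 / 846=-11.62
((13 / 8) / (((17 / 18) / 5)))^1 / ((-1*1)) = -585 / 68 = -8.60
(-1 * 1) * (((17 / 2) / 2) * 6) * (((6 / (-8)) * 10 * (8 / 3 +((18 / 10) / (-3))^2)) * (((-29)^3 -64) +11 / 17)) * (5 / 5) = -28308489 / 2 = -14154244.50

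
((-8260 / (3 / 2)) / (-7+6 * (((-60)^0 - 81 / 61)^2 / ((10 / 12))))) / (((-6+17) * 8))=7683865 / 764511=10.05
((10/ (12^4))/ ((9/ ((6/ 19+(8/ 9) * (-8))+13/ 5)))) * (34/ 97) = -60979/ 773883072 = -0.00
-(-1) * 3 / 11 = 0.27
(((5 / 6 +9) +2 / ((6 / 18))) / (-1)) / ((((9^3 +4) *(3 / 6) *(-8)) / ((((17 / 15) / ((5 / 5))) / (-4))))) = -323 / 211104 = -0.00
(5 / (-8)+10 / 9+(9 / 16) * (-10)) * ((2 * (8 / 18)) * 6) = -740 / 27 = -27.41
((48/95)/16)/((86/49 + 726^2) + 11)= 0.00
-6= -6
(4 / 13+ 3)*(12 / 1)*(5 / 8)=645 / 26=24.81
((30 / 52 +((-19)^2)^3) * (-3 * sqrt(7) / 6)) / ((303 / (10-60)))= 302770525 * sqrt(7) / 78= 10269942.48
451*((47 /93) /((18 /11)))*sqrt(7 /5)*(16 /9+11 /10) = 60390253*sqrt(35) /753300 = 474.28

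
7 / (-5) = -7 / 5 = -1.40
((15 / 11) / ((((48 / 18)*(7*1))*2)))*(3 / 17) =135 / 20944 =0.01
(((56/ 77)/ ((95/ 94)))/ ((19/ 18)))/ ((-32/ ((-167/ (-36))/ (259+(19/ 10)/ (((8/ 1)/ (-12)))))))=-167/ 432839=-0.00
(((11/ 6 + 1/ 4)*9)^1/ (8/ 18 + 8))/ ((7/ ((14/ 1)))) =675/ 152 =4.44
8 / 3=2.67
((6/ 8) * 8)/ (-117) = -2/ 39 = -0.05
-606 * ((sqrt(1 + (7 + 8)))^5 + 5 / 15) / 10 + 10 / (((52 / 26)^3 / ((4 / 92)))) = -28554291 / 460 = -62074.55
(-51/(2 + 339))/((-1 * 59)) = 51/20119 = 0.00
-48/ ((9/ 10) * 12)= -40/ 9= -4.44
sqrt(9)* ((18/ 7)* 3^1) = 162/ 7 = 23.14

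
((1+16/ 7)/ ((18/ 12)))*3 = 46/ 7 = 6.57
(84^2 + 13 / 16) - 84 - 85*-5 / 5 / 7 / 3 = 2344225 / 336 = 6976.86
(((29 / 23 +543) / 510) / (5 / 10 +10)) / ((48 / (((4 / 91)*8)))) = 25036 / 33624045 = 0.00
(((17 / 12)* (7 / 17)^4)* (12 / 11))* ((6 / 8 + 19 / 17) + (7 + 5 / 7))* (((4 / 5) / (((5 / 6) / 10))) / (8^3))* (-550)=-23466345 / 5345344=-4.39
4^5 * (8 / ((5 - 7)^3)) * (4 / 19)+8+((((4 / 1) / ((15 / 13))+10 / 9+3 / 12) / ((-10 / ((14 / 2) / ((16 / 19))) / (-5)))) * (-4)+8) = -7656443 / 27360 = -279.84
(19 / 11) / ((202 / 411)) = 7809 / 2222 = 3.51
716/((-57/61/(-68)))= 2969968/57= 52104.70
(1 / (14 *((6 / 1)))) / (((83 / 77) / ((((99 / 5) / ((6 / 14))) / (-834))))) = -0.00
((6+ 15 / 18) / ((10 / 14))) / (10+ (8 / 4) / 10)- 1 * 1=-19 / 306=-0.06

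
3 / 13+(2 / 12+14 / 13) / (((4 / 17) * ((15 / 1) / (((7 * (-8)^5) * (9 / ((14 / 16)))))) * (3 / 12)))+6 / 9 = -648413009 / 195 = -3325194.92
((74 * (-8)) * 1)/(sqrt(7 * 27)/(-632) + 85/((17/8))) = -9458360320/639078211-1122432 * sqrt(21)/639078211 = -14.81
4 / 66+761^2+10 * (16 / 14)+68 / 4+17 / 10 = 1337839247 / 2310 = 579151.19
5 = 5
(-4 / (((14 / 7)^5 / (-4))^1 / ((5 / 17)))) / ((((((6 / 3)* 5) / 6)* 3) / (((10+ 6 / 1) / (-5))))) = -0.09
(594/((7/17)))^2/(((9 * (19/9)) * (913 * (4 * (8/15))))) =56.23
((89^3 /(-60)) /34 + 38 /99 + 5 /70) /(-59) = 162633299 /27803160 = 5.85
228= 228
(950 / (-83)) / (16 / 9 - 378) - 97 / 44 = -13442243 / 6182836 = -2.17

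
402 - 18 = 384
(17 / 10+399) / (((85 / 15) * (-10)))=-12021 / 1700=-7.07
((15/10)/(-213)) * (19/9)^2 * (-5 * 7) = 12635/11502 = 1.10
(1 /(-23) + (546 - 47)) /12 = 2869 /69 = 41.58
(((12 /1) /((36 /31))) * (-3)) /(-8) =31 /8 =3.88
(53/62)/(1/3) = 159/62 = 2.56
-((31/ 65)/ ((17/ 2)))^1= -62/ 1105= -0.06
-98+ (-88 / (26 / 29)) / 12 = -4141 / 39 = -106.18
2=2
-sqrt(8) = -2 * sqrt(2) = -2.83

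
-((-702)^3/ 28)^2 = -7480018812358404/ 49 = -152653445150171.51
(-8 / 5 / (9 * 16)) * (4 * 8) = -16 / 45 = -0.36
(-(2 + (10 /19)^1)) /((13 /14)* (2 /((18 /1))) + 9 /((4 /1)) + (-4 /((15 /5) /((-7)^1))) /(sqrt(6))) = 7172928 /10836365 - 4741632* sqrt(6) /10836365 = -0.41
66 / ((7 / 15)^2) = 14850 / 49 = 303.06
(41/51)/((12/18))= 41/34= 1.21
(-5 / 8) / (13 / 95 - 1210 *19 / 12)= 1425 / 4367788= 0.00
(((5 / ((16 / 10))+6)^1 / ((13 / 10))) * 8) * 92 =67160 / 13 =5166.15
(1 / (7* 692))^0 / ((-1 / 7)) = -7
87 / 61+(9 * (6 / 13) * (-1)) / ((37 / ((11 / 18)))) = 39834 / 29341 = 1.36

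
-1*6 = -6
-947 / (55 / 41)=-38827 / 55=-705.95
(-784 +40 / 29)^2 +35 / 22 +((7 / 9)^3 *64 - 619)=8253387343825 / 13487958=611907.85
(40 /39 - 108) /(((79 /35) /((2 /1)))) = -94.79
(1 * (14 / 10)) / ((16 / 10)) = 7 / 8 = 0.88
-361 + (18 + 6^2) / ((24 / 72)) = -199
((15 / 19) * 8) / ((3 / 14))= 560 / 19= 29.47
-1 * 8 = -8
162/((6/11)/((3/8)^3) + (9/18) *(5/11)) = 32076/2093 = 15.33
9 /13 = 0.69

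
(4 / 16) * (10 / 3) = 0.83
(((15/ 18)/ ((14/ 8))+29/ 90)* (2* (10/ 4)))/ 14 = 503/ 1764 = 0.29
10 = 10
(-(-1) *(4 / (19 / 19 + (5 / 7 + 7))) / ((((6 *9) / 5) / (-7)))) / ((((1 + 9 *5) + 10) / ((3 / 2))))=-35 / 4392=-0.01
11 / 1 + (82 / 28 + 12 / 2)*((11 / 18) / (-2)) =4169 / 504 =8.27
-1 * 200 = -200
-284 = -284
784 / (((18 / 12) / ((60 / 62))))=15680 / 31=505.81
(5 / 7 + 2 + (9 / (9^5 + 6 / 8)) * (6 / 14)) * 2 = 427418 / 78733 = 5.43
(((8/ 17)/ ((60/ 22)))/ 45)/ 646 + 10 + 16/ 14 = 289101304/ 25944975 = 11.14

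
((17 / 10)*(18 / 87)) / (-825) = -17 / 39875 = -0.00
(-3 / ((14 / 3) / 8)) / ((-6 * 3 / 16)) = 32 / 7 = 4.57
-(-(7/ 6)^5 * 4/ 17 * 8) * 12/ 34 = 33614/ 23409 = 1.44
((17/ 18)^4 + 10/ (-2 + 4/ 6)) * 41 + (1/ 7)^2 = -1413827215/ 5143824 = -274.86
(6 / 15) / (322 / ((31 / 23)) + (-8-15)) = 62 / 33465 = 0.00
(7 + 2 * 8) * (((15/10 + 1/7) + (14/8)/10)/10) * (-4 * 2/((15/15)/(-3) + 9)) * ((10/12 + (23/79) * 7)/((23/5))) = -692749/287560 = -2.41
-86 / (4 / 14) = -301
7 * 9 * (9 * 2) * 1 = 1134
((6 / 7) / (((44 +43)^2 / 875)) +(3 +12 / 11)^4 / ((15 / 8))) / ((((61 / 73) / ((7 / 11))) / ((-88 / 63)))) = -3224533370000 / 20279644407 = -159.00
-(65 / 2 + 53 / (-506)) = -8196 / 253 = -32.40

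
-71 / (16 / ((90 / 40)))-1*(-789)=49857 / 64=779.02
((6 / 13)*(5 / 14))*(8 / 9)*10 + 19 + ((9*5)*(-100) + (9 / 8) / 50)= -489162743 / 109200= -4479.51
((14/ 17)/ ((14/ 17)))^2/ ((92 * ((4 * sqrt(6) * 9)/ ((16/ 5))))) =sqrt(6)/ 6210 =0.00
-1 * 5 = -5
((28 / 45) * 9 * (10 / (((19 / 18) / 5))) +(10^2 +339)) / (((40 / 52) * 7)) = 173953 / 1330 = 130.79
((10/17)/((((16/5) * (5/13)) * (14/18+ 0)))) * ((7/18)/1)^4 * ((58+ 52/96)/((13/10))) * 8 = 12047875/2379456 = 5.06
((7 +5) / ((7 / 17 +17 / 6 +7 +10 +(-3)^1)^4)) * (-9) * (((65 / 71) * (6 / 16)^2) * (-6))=641138098770 / 679706943653831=0.00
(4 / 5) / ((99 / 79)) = 316 / 495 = 0.64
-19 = -19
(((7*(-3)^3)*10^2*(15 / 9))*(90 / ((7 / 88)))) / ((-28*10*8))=111375 / 7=15910.71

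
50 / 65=10 / 13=0.77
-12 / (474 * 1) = -2 / 79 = -0.03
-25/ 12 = -2.08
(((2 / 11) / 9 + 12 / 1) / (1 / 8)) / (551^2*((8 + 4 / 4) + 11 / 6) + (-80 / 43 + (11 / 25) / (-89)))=260236000 / 8900833533603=0.00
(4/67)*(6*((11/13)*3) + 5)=1052/871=1.21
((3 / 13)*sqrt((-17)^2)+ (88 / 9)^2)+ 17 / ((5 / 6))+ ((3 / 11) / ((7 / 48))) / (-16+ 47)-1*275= -1948117538 / 12567555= -155.01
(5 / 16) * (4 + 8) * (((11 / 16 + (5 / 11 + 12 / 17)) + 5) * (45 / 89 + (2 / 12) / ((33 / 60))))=243306875 / 11716672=20.77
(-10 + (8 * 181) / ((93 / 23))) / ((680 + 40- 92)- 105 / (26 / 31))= 841724 / 1215789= 0.69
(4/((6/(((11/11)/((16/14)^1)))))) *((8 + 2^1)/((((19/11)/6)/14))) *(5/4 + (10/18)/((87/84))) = 5026175/9918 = 506.77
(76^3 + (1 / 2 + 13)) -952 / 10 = 4388943 / 10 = 438894.30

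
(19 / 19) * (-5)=-5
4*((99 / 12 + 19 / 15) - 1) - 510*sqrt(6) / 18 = 511 / 15 - 85*sqrt(6) / 3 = -35.34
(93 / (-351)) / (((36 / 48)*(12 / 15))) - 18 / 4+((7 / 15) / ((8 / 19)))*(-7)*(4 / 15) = -61517 / 8775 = -7.01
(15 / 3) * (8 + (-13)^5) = -1856425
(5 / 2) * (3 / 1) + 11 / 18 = 73 / 9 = 8.11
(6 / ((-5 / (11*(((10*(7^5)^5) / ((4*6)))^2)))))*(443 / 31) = -43819600764104196952403130497979506394506681885 / 744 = -58897312854978759344627860000000000000000000.00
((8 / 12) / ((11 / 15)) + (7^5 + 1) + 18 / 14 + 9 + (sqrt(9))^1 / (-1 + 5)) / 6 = 5180543 / 1848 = 2803.32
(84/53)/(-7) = -0.23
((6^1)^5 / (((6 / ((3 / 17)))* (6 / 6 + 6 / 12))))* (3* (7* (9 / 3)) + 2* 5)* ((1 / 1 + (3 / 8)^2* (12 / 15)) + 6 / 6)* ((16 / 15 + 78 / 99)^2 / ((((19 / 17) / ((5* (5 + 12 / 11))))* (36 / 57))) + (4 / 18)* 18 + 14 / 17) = 34642491196014 / 9616475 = 3602410.57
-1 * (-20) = 20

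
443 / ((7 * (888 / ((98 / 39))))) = 3101 / 17316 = 0.18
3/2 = 1.50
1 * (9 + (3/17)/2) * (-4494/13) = -694323/221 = -3141.73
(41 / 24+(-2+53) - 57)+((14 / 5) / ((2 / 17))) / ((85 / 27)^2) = -96403 / 51000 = -1.89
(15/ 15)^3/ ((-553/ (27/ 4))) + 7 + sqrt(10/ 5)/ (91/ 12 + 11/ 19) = 228 * sqrt(2)/ 1861 + 15457/ 2212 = 7.16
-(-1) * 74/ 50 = 37/ 25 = 1.48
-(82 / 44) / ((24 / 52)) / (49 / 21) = -533 / 308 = -1.73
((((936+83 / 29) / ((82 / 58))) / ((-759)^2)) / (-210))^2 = 741309529 / 24602169510495908100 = 0.00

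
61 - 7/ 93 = 60.92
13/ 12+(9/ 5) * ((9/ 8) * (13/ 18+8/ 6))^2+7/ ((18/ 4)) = 12.26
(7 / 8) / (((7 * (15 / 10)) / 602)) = 301 / 6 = 50.17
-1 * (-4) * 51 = 204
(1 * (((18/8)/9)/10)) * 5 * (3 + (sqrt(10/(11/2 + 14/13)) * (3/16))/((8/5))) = 5 * sqrt(1235)/9728 + 3/8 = 0.39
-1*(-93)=93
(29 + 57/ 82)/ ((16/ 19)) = 35.26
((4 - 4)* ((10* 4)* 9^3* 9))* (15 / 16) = 0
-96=-96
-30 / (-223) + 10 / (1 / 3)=6720 / 223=30.13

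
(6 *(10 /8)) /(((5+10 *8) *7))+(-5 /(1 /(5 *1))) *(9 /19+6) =-731793 /4522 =-161.83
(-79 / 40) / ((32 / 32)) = -1.98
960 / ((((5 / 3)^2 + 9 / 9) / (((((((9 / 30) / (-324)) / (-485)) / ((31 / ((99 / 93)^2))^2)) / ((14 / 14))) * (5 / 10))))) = 2371842 / 7317467849845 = 0.00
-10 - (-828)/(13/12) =9806/13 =754.31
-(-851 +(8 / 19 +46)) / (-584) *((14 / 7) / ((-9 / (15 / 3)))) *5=382175 / 49932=7.65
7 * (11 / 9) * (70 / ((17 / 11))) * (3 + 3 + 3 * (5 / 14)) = 46585 / 17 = 2740.29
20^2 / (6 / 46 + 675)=1150 / 1941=0.59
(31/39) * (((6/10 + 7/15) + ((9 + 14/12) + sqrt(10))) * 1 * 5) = 155 * sqrt(10)/39 + 10447/234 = 57.21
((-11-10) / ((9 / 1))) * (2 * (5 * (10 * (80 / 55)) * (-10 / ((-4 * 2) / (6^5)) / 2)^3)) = -38959456581818.18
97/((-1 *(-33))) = 2.94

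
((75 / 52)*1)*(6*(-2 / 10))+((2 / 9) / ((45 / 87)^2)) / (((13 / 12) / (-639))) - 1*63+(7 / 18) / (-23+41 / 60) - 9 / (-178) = -4957222021 / 8937825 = -554.63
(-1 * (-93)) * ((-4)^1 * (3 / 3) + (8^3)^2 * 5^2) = 609484428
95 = 95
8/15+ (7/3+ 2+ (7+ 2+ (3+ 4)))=313/15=20.87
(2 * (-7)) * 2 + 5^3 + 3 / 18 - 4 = 559 / 6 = 93.17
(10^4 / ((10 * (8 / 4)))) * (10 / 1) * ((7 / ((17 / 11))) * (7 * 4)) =10780000 / 17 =634117.65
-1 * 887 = -887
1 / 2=0.50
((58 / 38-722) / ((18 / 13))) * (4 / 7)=-39546 / 133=-297.34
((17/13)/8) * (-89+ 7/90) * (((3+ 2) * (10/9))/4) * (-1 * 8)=680255/4212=161.50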